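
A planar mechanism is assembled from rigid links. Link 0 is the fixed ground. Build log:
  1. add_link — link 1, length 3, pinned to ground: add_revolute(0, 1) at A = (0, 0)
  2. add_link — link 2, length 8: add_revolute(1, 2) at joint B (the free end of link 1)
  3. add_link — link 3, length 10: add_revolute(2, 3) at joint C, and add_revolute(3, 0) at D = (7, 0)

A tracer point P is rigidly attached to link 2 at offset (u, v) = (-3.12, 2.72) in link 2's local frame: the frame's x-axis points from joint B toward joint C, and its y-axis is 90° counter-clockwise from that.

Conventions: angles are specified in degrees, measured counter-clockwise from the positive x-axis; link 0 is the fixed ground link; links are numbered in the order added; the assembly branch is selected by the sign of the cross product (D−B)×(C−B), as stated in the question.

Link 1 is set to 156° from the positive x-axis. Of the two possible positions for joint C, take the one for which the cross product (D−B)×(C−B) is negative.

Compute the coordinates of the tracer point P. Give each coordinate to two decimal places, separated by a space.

A=(0,0), D=(7.00,0)
B = A + 3.00·(cos156°, sin156°) = (-2.7406, 1.2202)
|BD| = 9.8168
circle(B,8.00) ∩ circle(D,10.00): a=3.0748, h=7.3855
  candidates: C₊=(1.2283,8.1662) cross=72.502; C₋=(-0.6077,-6.4902) cross=-72.502
  branch - wants cross < 0 → take C=(-0.6077,-6.4902) (cross=-72.502)
ex = (C−B)/|BC| = (0.2666,-0.9638); ey = (0.9638,0.2666)
P = B + -3.12·ex + 2.72·ey = (-0.9509,4.9525)

-0.95 4.95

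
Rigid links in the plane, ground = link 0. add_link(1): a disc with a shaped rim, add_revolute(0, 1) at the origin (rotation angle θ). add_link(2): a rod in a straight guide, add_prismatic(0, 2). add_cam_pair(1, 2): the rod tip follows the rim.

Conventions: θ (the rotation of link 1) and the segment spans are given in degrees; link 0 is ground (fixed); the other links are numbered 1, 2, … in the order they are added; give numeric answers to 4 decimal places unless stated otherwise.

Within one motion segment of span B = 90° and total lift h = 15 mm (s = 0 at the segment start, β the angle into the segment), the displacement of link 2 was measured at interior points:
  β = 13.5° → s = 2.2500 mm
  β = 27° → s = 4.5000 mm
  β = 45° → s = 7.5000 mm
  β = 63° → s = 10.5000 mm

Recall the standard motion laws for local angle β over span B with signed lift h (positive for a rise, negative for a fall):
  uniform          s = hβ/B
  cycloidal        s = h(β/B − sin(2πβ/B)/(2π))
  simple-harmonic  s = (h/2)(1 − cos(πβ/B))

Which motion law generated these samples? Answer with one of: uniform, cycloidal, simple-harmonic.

candidates at β/B = r: uniform s = h·r (linear in β); cycloidal s = h·(r − sin(2πr)/(2π)); simple-harmonic s = (h/2)(1 − cos(πr))
β=13.5°: printed 2.2500 | uniform 2.2500, cycloidal 0.3186, simple-harmonic 0.8175
β=27°: printed 4.5000 | uniform 4.5000, cycloidal 2.2295, simple-harmonic 3.0916
β=45°: printed 7.5000 | uniform 7.5000, cycloidal 7.5000, simple-harmonic 7.5000
β=63°: printed 10.5000 | uniform 10.5000, cycloidal 12.7705, simple-harmonic 11.9084
only one law matches every sample → uniform

uniform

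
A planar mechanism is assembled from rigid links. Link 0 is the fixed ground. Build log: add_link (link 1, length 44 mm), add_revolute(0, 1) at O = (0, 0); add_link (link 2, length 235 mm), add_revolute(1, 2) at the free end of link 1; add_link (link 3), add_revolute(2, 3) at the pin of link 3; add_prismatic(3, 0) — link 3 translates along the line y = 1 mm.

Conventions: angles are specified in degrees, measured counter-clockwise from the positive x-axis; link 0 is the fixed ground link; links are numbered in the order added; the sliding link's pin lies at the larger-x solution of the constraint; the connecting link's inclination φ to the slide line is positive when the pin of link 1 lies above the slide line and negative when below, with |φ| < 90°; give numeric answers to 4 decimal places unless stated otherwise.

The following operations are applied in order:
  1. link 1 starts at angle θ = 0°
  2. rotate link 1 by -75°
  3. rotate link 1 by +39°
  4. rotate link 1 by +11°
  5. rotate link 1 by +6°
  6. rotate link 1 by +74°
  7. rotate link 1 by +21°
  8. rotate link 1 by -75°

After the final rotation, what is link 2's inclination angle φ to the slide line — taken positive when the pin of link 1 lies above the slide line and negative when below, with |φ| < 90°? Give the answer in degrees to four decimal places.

geometry: r = 44 mm, L = 235 mm, e = 1 mm; θ starts at 0°
rotate link 1 by -75°: θ ← 0° -75° = -75°
rotate link 1 by +39°: θ ← -75° +39° = -36°
rotate link 1 by +11°: θ ← -36° +11° = -25°
rotate link 1 by +6°: θ ← -25° +6° = -19°
rotate link 1 by +74°: θ ← -19° +74° = 55°
rotate link 1 by +21°: θ ← 55° +21° = 76°
rotate link 1 by -75°: θ ← 76° -75° = 1°
h = r sin θ − e = 0.767906 − 1 = -0.232094
sin φ = h / L = -0.232094 / 235 = -0.00098763
φ = arcsin(-0.00098763) = -0.056587°

-0.0566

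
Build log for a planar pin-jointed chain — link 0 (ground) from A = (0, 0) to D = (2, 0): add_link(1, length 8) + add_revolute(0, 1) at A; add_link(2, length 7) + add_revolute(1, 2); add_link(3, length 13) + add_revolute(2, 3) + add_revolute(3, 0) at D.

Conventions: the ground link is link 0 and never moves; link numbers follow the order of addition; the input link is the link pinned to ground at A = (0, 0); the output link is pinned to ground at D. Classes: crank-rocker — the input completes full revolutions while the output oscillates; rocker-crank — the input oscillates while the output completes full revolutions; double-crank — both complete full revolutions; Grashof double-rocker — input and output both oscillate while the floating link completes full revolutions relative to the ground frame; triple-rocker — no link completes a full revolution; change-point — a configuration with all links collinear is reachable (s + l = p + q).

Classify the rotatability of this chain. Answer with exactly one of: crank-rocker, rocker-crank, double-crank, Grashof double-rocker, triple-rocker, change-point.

lengths: ground=2, input=8, coupler=7, output=13
sorted: s=2 (shortest), l=13 (longest), p+q=15
s + l = 15 vs p + q = 15
s + l = p + q → change-point (collinear configuration reachable)

change-point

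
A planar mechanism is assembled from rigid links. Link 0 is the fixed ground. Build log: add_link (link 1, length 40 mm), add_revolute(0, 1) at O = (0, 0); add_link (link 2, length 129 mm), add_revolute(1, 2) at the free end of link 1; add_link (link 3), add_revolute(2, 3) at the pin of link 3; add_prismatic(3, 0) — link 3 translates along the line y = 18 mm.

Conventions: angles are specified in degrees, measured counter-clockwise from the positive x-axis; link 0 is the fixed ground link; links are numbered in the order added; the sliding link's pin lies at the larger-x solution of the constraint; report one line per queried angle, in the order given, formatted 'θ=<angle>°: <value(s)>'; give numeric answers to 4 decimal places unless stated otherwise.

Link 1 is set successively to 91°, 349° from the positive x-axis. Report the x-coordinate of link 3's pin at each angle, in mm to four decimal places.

geometry: r = 40 mm, L = 129 mm, e = 18 mm
θ=91°: crank pin P = (r cos θ, r sin θ) = (-0.698096, 39.993908)
θ=91°: h = r sin θ − e = 39.993908 − 18 = 21.993908
θ=91°: x = r cos θ + √(L² − h²) = -0.698096 + 127.111243 = 126.413146
θ=349°: crank pin P = (r cos θ, r sin θ) = (39.265087, -7.632360)
θ=349°: h = r sin θ − e = -7.632360 − 18 = -25.632360
θ=349°: x = r cos θ + √(L² − h²) = 39.265087 + 126.427774 = 165.692862

θ=91°: 126.4131
θ=349°: 165.6929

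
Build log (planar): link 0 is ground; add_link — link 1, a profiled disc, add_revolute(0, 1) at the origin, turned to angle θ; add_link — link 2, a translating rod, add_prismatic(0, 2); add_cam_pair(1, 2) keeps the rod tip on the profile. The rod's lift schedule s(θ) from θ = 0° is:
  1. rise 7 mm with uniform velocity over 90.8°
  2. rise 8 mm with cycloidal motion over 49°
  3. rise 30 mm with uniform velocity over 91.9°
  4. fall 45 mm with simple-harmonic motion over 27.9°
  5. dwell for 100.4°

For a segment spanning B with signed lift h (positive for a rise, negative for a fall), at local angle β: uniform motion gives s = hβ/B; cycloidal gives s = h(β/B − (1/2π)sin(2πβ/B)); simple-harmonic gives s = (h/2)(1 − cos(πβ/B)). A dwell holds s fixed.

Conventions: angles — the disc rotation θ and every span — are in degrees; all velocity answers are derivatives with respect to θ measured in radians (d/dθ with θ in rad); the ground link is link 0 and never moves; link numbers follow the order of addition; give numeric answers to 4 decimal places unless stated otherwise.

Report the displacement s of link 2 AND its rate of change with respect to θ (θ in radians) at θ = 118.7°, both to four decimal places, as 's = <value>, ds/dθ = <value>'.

seg 1 [0°–90.8°] uniform, h=7: full span → s += 7 → s = 7.0000
seg 2 [90.8°–139.8°] cycloidal, h=8: θ=118.7° here. β=27.9, B=49. 8·(0.5694 − sin(2π·0.5694)/(2π)) = 5.0928 → s = 12.0928
velocity in seg [90.8°–139.8°] (cycloidal), θ in radians: β = 27.9° = 0.4869 rad, B = 49° = 0.8552 rad; ds/dθ = (h/B)(1 − cos(2πβ/B)) = (8/0.8552)(1 − cos(2π·0.5694)) = 17.833798 mm/rad

s = 12.0928, ds/dθ = 17.8338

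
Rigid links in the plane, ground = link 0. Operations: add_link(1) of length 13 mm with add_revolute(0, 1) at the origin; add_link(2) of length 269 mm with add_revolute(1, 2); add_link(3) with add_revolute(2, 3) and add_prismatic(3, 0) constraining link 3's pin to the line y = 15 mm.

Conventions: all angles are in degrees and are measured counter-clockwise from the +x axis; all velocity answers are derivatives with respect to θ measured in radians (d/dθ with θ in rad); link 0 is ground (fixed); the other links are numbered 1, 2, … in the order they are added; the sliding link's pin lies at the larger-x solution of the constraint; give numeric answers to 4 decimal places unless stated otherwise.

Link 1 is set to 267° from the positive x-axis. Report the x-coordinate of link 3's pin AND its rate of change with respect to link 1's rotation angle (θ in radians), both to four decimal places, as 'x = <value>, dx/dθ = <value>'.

geometry: r = 13 mm, L = 269 mm, e = 15 mm
crank pin P = (r cos θ, r sin θ) = (-0.680367, -12.982184)
h = r sin θ − e = -12.982184 − 15 = -27.982184
x = r cos θ + √(L² − h²) = -0.680367 + 267.540646 = 266.860279
dx/dθ = −r sin θ − h·r cos θ/√(L² − h²) (θ in radians; h = -27.982184) = 12.911024

x = 266.8603, dx/dθ = 12.9110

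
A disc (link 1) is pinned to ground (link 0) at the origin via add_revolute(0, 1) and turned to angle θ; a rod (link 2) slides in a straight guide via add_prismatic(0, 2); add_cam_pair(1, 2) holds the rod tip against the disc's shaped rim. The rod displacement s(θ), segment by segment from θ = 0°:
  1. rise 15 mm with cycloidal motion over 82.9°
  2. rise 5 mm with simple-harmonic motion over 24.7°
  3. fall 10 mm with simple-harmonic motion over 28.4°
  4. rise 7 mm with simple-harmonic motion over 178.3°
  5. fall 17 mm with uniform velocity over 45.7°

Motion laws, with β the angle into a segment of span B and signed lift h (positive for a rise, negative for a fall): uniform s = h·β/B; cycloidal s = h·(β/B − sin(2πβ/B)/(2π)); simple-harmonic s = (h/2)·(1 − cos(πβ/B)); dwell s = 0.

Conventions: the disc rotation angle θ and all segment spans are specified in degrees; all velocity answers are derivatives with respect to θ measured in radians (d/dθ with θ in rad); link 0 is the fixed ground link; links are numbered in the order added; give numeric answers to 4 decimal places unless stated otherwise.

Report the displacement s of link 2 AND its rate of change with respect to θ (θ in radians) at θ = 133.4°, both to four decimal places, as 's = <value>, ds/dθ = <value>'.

segment 1 (0° to 82.9°, cycloidal, h = 15) is passed completely: s = 0.0000 + (15) = 15.0000
segment 2 (82.9° to 107.6°, simple-harmonic, h = 5) is passed completely: s = 15.0000 + (5) = 20.0000
θ = 133.4° falls in segment 3 (107.6° to 136°, simple-harmonic, h = -10): β = 133.4 − 107.6 = 25.8°, B = 28.4°; Δs = -10/2·(1 − cos(π·0.9085)) = -9.7946; s = 20.0000 − 9.7946 = 10.2054
velocity in seg [107.6°–136°] (simple-harmonic), θ in radians: β = 25.8° = 0.4503 rad, B = 28.4° = 0.4957 rad; ds/dθ = (πh/(2B)) sin(πβ/B) = (π·(-10)/(2·0.4957)) sin(π·0.9085) = -8.989282 mm/rad

s = 10.2054, ds/dθ = -8.9893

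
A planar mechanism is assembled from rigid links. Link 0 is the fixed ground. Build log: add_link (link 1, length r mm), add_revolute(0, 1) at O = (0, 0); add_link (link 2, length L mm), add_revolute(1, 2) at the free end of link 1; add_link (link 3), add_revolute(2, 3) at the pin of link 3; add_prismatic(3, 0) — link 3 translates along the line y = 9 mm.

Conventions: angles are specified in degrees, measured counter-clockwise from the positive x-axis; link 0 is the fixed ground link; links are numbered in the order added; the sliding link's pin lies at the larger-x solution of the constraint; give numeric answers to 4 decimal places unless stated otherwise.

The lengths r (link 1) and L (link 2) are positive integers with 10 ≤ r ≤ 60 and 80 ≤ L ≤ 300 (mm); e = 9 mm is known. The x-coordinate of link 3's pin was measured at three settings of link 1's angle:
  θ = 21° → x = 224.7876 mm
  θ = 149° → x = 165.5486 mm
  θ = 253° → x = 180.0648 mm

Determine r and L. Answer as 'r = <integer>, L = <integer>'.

constraint per measurement: (x − r cos θ)² + (r sin θ − e)² = L²
subtracting the θ₁ and θ₂ equations cancels the r² and L² terms:
r = (x₁² − x₂²) / (2[(x₁cos θ₁ + e sin θ₁) − (x₂cos θ₂ + e sin θ₂)]) = 33.0000 → r = 33
L² = (x₁ − r cos θ₁)² + (r sin θ₁ − e)² = 37636.0125 → L = 194.0000 → L = 194
check at θ₃=253°: x = 180.0648 (printed 180.0648) ✓

r = 33, L = 194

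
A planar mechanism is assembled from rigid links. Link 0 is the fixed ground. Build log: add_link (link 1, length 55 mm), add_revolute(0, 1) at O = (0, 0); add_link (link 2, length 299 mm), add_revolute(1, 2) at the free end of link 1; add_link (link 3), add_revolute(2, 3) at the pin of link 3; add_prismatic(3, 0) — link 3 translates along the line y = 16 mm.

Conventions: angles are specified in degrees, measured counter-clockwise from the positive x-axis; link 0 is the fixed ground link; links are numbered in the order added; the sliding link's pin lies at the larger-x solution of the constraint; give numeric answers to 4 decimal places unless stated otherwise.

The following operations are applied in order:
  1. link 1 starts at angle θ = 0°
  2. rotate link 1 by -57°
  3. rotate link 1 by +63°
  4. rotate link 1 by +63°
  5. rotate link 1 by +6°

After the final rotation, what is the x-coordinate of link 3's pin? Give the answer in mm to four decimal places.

geometry: r = 55 mm, L = 299 mm, e = 16 mm; θ starts at 0°
rotate link 1 by -57°: θ ← 0° -57° = -57°
rotate link 1 by +63°: θ ← -57° +63° = 6°
rotate link 1 by +63°: θ ← 6° +63° = 69°
rotate link 1 by +6°: θ ← 69° +6° = 75°
crank pin P = (r cos θ, r sin θ) = (14.235047, 53.125920)
h = r sin θ − e = 53.125920 − 16 = 37.125920
x = r cos θ + √(L² − h²) = 14.235047 + 296.686141 = 310.921188

310.9212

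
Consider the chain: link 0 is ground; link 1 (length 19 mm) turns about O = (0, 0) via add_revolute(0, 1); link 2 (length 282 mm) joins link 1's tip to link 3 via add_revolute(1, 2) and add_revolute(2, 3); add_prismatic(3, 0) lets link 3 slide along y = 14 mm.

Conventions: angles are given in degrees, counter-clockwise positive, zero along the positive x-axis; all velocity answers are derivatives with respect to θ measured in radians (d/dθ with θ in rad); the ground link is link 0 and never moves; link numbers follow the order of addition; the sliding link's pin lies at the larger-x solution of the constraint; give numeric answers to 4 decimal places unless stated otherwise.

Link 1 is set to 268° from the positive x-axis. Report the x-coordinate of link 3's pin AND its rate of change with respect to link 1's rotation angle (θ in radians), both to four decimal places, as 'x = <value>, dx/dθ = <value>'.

geometry: r = 19 mm, L = 282 mm, e = 14 mm
crank pin P = (r cos θ, r sin θ) = (-0.663090, -18.988426)
h = r sin θ − e = -18.988426 − 14 = -32.988426
x = r cos θ + √(L² − h²) = -0.663090 + 280.063857 = 279.400766
dx/dθ = −r sin θ − h·r cos θ/√(L² − h²) (θ in radians; h = -32.988426) = 18.910321

x = 279.4008, dx/dθ = 18.9103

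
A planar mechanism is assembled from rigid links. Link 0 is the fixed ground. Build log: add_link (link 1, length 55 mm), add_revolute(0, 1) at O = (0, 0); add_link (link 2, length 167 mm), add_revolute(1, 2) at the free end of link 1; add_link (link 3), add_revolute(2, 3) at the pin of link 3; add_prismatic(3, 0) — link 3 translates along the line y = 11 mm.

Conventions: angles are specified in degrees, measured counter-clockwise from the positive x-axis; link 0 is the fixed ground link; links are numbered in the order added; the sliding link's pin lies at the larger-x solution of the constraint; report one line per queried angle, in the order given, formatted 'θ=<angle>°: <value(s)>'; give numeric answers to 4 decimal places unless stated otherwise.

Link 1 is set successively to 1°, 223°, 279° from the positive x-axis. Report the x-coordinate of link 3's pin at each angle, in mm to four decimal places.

geometry: r = 55 mm, L = 167 mm, e = 11 mm
θ=1°: crank pin P = (r cos θ, r sin θ) = (54.991623, 0.959882)
θ=1°: h = r sin θ − e = 0.959882 − 11 = -10.040118
θ=1°: x = r cos θ + √(L² − h²) = 54.991623 + 166.697919 = 221.689542
θ=223°: crank pin P = (r cos θ, r sin θ) = (-40.224454, -37.509910)
θ=223°: h = r sin θ − e = -37.509910 − 11 = -48.509910
θ=223°: x = r cos θ + √(L² − h²) = -40.224454 + 159.799214 = 119.574760
θ=279°: crank pin P = (r cos θ, r sin θ) = (8.603896, -54.322859)
θ=279°: h = r sin θ − e = -54.322859 − 11 = -65.322859
θ=279°: x = r cos θ + √(L² − h²) = 8.603896 + 153.694255 = 162.298151

θ=1°: 221.6895
θ=223°: 119.5748
θ=279°: 162.2982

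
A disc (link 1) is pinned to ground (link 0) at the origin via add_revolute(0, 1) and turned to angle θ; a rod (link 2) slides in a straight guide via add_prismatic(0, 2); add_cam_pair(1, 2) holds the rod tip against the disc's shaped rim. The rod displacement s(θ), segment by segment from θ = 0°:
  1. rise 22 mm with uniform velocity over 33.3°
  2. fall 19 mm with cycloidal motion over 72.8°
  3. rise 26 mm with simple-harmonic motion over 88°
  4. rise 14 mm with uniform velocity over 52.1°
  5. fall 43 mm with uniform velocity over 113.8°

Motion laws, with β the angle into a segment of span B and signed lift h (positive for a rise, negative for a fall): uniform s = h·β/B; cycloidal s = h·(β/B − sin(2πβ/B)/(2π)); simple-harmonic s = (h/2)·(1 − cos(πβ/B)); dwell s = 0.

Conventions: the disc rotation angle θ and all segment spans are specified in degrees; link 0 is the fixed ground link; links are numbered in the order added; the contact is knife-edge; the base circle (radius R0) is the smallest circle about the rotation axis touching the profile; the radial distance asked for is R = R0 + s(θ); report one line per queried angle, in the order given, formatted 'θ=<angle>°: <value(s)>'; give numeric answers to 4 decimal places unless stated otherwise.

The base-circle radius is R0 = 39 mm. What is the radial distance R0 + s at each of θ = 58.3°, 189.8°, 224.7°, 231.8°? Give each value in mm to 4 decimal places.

segment 1 (0° to 33.3°, uniform, h = 22) is passed completely: s = 0.0000 + (22) = 22.0000
θ = 58.3° falls in segment 2 (33.3° to 106.1°, cycloidal, h = -19): β = 58.3 − 33.3 = 25°, B = 72.8°; Δs = -19·(0.3434 − sin(2π·0.3434)/(2π)) = -4.0068; s = 22.0000 − 4.0068 = 17.9932
segment 2 (33.3° to 106.1°, cycloidal, h = -19) is passed completely: s = 22.0000 + (-19) = 3.0000
θ = 189.8° falls in segment 3 (106.1° to 194.1°, simple-harmonic, h = 26): β = 189.8 − 106.1 = 83.7°, B = 88°; Δs = 26/2·(1 − cos(π·0.9511)) = 25.8471; s = 3.0000 + 25.8471 = 28.8471
segment 3 (106.1° to 194.1°, simple-harmonic, h = 26) is passed completely: s = 3.0000 + (26) = 29.0000
θ = 224.7° falls in segment 4 (194.1° to 246.2°, uniform, h = 14): β = 224.7 − 194.1 = 30.6°, B = 52.1°; Δs = 14·30.6/52.1 = 8.2226; s = 29.0000 + 8.2226 = 37.2226
θ = 231.8° falls in segment 4 (194.1° to 246.2°, uniform, h = 14): β = 231.8 − 194.1 = 37.7°, B = 52.1°; Δs = 14·37.7/52.1 = 10.1305; s = 29.0000 + 10.1305 = 39.1305
θ=58.3°: R = R0 + s = 39 + 17.9932 = 56.9932
θ=189.8°: R = R0 + s = 39 + 28.8471 = 67.8471
θ=224.7°: R = R0 + s = 39 + 37.2226 = 76.2226
θ=231.8°: R = R0 + s = 39 + 39.1305 = 78.1305

θ=58.3°: 56.9932
θ=189.8°: 67.8471
θ=224.7°: 76.2226
θ=231.8°: 78.1305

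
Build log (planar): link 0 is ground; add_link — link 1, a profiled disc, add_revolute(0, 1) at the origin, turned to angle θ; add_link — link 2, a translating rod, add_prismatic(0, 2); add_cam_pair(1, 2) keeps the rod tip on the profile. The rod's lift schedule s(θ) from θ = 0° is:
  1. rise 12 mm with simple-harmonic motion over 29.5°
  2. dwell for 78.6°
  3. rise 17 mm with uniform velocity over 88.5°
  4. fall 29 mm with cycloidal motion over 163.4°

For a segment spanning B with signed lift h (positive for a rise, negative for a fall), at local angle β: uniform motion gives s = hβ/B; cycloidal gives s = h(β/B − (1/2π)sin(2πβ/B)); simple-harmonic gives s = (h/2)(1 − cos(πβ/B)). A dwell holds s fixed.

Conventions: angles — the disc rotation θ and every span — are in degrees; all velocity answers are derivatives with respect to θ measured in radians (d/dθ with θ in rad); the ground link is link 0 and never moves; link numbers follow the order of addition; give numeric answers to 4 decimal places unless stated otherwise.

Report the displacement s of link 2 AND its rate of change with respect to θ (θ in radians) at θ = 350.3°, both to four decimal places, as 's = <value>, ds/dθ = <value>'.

seg 1 [0°–29.5°] simple-harmonic, h=12: full span → s += 12 → s = 12.0000
seg 2 [29.5°–108.1°] dwell: s stays 12.0000
seg 3 [108.1°–196.6°] uniform, h=17: full span → s += 17 → s = 29.0000
seg 4 [196.6°–360°] cycloidal, h=-29: θ=350.3° here. β=153.7, B=163.4. -29·(0.9406 − sin(2π·0.9406)/(2π)) = -28.9604 → s = 0.0396
velocity in seg [196.6°–360°] (cycloidal), θ in radians: β = 153.7° = 2.6826 rad, B = 163.4° = 2.8519 rad; ds/dθ = (h/B)(1 − cos(2πβ/B)) = ((-29)/2.8519)(1 − cos(2π·0.9406)) = -0.699193 mm/rad

s = 0.0396, ds/dθ = -0.6992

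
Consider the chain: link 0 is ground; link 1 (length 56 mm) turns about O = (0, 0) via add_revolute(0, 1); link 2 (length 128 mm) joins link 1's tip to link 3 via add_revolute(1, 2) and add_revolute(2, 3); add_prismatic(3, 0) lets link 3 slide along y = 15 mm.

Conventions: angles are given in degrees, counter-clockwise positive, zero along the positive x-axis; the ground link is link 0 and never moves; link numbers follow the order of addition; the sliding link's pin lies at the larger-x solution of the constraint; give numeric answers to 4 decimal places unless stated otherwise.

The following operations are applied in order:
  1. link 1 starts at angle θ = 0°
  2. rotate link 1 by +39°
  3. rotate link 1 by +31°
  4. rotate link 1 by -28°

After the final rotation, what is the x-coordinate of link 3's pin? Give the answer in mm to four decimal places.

geometry: r = 56 mm, L = 128 mm, e = 15 mm; θ starts at 0°
rotate link 1 by +39°: θ ← 0° +39° = 39°
rotate link 1 by +31°: θ ← 39° +31° = 70°
rotate link 1 by -28°: θ ← 70° -28° = 42°
crank pin P = (r cos θ, r sin θ) = (41.616110, 37.471314)
h = r sin θ − e = 37.471314 − 15 = 22.471314
x = r cos θ + √(L² − h²) = 41.616110 + 126.012063 = 167.628173

167.6282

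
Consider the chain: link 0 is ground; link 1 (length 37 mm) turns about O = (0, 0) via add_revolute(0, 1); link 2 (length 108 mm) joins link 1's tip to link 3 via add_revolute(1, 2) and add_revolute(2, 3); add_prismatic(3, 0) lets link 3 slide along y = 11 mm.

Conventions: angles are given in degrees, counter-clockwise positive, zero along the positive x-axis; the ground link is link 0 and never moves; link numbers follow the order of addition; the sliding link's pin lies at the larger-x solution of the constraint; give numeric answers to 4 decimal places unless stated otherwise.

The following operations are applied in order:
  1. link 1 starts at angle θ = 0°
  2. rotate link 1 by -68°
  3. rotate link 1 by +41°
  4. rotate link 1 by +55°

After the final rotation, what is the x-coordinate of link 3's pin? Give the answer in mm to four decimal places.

geometry: r = 37 mm, L = 108 mm, e = 11 mm; θ starts at 0°
rotate link 1 by -68°: θ ← 0° -68° = -68°
rotate link 1 by +41°: θ ← -68° +41° = -27°
rotate link 1 by +55°: θ ← -27° +55° = 28°
crank pin P = (r cos θ, r sin θ) = (32.669061, 17.370448)
h = r sin θ − e = 17.370448 − 11 = 6.370448
x = r cos θ + √(L² − h²) = 32.669061 + 107.811954 = 140.481015

140.4810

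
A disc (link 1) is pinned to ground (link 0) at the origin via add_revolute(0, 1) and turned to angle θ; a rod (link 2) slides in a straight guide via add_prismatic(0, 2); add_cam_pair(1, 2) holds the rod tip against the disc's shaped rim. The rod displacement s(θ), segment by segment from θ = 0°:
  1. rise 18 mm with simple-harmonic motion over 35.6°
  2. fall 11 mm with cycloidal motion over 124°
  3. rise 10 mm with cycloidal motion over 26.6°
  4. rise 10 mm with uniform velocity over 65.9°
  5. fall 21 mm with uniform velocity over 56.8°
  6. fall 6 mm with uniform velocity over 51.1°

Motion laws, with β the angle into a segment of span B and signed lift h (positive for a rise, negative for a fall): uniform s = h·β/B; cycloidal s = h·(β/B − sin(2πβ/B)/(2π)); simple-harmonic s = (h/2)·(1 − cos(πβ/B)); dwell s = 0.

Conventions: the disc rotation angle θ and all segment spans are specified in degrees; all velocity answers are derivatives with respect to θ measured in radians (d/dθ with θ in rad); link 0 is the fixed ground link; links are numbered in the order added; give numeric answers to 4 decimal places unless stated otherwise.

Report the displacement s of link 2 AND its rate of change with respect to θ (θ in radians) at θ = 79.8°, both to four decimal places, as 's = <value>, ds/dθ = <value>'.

segment 1 (0° to 35.6°, simple-harmonic, h = 18) is passed completely: s = 0.0000 + (18) = 18.0000
θ = 79.8° falls in segment 2 (35.6° to 159.6°, cycloidal, h = -11): β = 79.8 − 35.6 = 44.2°, B = 124°; Δs = -11·(0.3565 − sin(2π·0.3565)/(2π)) = -2.5475; s = 18.0000 − 2.5475 = 15.4525
velocity in seg [35.6°–159.6°] (cycloidal), θ in radians: β = 44.2° = 0.7714 rad, B = 124° = 2.1642 rad; ds/dθ = (h/B)(1 − cos(2πβ/B)) = ((-11)/2.1642)(1 − cos(2π·0.3565)) = -8.234407 mm/rad

s = 15.4525, ds/dθ = -8.2344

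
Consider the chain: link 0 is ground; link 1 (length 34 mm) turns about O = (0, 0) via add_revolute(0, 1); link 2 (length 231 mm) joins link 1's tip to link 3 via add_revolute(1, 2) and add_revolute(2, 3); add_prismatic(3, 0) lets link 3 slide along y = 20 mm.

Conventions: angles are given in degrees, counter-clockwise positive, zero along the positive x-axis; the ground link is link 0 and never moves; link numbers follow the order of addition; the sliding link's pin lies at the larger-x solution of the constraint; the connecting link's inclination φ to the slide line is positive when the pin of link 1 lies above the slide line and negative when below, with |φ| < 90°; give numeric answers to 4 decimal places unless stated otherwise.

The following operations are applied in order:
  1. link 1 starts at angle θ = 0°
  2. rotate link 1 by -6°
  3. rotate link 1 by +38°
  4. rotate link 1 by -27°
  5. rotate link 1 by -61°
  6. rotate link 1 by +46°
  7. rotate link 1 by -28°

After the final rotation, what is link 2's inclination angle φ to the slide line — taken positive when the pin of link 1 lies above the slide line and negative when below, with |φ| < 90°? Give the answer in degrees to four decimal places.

geometry: r = 34 mm, L = 231 mm, e = 20 mm; θ starts at 0°
rotate link 1 by -6°: θ ← 0° -6° = -6°
rotate link 1 by +38°: θ ← -6° +38° = 32°
rotate link 1 by -27°: θ ← 32° -27° = 5°
rotate link 1 by -61°: θ ← 5° -61° = -56°
rotate link 1 by +46°: θ ← -56° +46° = -10°
rotate link 1 by -28°: θ ← -10° -28° = -38°
h = r sin θ − e = -20.932490 − 20 = -40.932490
sin φ = h / L = -40.932490 / 231 = -0.17719693
φ = arcsin(-0.17719693) = -10.206531°

-10.2065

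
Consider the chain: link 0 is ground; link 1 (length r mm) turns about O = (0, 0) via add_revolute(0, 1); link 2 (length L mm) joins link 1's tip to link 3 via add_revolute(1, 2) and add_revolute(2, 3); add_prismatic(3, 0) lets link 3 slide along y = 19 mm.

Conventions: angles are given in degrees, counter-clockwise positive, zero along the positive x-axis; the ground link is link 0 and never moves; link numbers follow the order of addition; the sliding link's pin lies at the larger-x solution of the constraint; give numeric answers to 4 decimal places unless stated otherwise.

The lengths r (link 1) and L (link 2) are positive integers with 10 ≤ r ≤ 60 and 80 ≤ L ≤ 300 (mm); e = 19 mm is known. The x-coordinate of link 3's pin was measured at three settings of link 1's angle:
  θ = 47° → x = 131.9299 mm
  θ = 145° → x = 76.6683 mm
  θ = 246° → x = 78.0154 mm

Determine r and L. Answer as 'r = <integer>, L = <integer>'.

constraint per measurement: (x − r cos θ)² + (r sin θ − e)² = L²
subtracting the θ₁ and θ₂ equations cancels the r² and L² terms:
r = (x₁² − x₂²) / (2[(x₁cos θ₁ + e sin θ₁) − (x₂cos θ₂ + e sin θ₂)]) = 37.0000 → r = 37
L² = (x₁ − r cos θ₁)² + (r sin θ₁ − e)² = 11448.9930 → L = 107.0000 → L = 107
check at θ₃=246°: x = 78.0154 (printed 78.0154) ✓

r = 37, L = 107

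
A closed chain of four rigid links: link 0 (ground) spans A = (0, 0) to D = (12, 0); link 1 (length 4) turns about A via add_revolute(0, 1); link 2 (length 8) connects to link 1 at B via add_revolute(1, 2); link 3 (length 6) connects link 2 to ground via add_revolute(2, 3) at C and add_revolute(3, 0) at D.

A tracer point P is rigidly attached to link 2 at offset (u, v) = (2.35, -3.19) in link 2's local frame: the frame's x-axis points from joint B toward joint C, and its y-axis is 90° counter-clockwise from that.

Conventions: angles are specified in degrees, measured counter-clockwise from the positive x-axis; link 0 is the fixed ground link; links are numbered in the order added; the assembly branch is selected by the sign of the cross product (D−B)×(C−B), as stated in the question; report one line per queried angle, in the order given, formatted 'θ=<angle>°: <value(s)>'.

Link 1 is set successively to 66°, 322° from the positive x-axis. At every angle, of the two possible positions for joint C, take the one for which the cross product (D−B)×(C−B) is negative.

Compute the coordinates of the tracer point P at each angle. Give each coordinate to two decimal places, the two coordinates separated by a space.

A=(0,0), D=(12.00,0)
θ=66°: B = A + 4.00·(cos66°, sin66°) = (1.6269, 3.6542)
θ=66°: |BD| = 10.9979
θ=66°: circle(B,8.00) ∩ circle(D,6.00): a=6.7719, h=4.2593
θ=66°:   candidates: C₊=(9.4293,5.4214) cross=46.843; C₋=(6.5989,-2.6131) cross=-46.843
θ=66°:   branch - wants cross < 0 → take C=(6.5989,-2.6131) (cross=-46.843)
θ=66°: ex = (C−B)/|BC| = (0.6215,-0.7834); ey = (0.7834,0.6215)
θ=66°: P = B + 2.35·ex + -3.19·ey = (0.5884,-0.1694)
θ=322°: B = A + 4.00·(cos322°, sin322°) = (3.1520, -2.4626)
θ=322°: |BD| = 9.1843
θ=322°: circle(B,8.00) ∩ circle(D,6.00): a=6.1165, h=5.1564
θ=322°:   candidates: C₊=(7.6619,4.1450) cross=47.358; C₋=(10.4272,-5.7902) cross=-47.358
θ=322°:   branch - wants cross < 0 → take C=(10.4272,-5.7902) (cross=-47.358)
θ=322°: ex = (C−B)/|BC| = (0.9094,-0.4159); ey = (0.4159,0.9094)
θ=322°: P = B + 2.35·ex + -3.19·ey = (3.9623,-6.3411)

θ=66°: 0.59 -0.17
θ=322°: 3.96 -6.34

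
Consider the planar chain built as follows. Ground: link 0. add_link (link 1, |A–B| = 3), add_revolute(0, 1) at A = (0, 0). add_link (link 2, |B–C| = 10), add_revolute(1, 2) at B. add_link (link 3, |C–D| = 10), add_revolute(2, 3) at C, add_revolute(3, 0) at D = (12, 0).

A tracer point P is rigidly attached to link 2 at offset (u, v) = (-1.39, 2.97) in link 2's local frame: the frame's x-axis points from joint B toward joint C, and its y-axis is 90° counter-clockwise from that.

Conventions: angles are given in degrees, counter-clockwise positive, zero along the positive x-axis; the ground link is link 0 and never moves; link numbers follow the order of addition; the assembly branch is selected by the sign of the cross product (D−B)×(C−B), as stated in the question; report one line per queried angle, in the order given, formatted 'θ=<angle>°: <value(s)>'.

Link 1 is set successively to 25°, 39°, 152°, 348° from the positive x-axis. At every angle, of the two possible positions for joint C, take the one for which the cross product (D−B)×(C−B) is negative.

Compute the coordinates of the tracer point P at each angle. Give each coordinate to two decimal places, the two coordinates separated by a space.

A=(0,0), D=(12.00,0)
θ=25°: B = A + 3.00·(cos25°, sin25°) = (2.7189, 1.2679)
θ=25°: |BD| = 9.3673
θ=25°: circle(B,10.00) ∩ circle(D,10.00): a=4.6836, h=8.8354
θ=25°:   candidates: C₊=(8.5553,9.3880) cross=82.763; C₋=(6.1636,-8.1201) cross=-82.763
θ=25°:   branch - wants cross < 0 → take C=(6.1636,-8.1201) (cross=-82.763)
θ=25°: ex = (C−B)/|BC| = (0.3445,-0.9388); ey = (0.9388,0.3445)
θ=25°: P = B + -1.39·ex + 2.97·ey = (5.0283,3.5959)
θ=39°: B = A + 3.00·(cos39°, sin39°) = (2.3314, 1.8880)
θ=39°: |BD| = 9.8512
θ=39°: circle(B,10.00) ∩ circle(D,10.00): a=4.9256, h=8.7028
θ=39°:   candidates: C₊=(8.8336,9.4855) cross=85.733; C₋=(5.4978,-7.5975) cross=-85.733
θ=39°:   branch - wants cross < 0 → take C=(5.4978,-7.5975) (cross=-85.733)
θ=39°: ex = (C−B)/|BC| = (0.3166,-0.9485); ey = (0.9485,0.3166)
θ=39°: P = B + -1.39·ex + 2.97·ey = (4.7085,4.1469)
θ=152°: B = A + 3.00·(cos152°, sin152°) = (-2.6488, 1.4084)
θ=152°: |BD| = 14.7164
θ=152°: circle(B,10.00) ∩ circle(D,10.00): a=7.3582, h=6.7718
θ=152°:   candidates: C₊=(5.3237,7.4449) cross=99.656; C₋=(4.0275,-6.0365) cross=-99.656
θ=152°:   branch - wants cross < 0 → take C=(4.0275,-6.0365) (cross=-99.656)
θ=152°: ex = (C−B)/|BC| = (0.6676,-0.7445); ey = (0.7445,0.6676)
θ=152°: P = B + -1.39·ex + 2.97·ey = (-1.3657,4.4261)
θ=348°: B = A + 3.00·(cos348°, sin348°) = (2.9344, -0.6237)
θ=348°: |BD| = 9.0870
θ=348°: circle(B,10.00) ∩ circle(D,10.00): a=4.5435, h=8.9082
θ=348°:   candidates: C₊=(6.8558,8.5754) cross=80.949; C₋=(8.0787,-9.1991) cross=-80.949
θ=348°:   branch - wants cross < 0 → take C=(8.0787,-9.1991) (cross=-80.949)
θ=348°: ex = (C−B)/|BC| = (0.5144,-0.8575); ey = (0.8575,0.5144)
θ=348°: P = B + -1.39·ex + 2.97·ey = (4.7663,2.0961)

θ=25°: 5.03 3.60
θ=39°: 4.71 4.15
θ=152°: -1.37 4.43
θ=348°: 4.77 2.10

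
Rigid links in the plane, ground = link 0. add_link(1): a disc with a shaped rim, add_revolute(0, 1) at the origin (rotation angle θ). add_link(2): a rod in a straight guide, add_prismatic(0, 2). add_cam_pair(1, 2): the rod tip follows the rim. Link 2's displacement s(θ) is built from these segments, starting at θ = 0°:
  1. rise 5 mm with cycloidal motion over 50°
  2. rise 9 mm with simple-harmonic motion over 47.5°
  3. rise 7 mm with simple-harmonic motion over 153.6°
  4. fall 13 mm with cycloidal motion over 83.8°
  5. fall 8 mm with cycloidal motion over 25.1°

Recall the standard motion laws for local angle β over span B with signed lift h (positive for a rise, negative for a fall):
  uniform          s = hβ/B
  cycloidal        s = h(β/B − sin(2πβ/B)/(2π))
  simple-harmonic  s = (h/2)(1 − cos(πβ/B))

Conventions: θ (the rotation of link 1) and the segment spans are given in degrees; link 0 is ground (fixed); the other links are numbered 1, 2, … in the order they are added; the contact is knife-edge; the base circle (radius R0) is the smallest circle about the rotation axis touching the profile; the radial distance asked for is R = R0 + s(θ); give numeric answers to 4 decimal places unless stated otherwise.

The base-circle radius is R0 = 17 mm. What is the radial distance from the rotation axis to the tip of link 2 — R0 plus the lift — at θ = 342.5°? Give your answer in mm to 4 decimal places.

segment 1 (0° to 50°, cycloidal, h = 5) is passed completely: s = 0.0000 + (5) = 5.0000
segment 2 (50° to 97.5°, simple-harmonic, h = 9) is passed completely: s = 5.0000 + (9) = 14.0000
segment 3 (97.5° to 251.1°, simple-harmonic, h = 7) is passed completely: s = 14.0000 + (7) = 21.0000
segment 4 (251.1° to 334.9°, cycloidal, h = -13) is passed completely: s = 21.0000 + (-13) = 8.0000
θ = 342.5° falls in segment 5 (334.9° to 360°, cycloidal, h = -8): β = 342.5 − 334.9 = 7.6°, B = 25.1°; Δs = -8·(0.3028 − sin(2π·0.3028)/(2π)) = -1.2185; s = 8.0000 − 1.2185 = 6.7815
R = R0 + s = 17 + 6.7815 = 23.7815

23.7815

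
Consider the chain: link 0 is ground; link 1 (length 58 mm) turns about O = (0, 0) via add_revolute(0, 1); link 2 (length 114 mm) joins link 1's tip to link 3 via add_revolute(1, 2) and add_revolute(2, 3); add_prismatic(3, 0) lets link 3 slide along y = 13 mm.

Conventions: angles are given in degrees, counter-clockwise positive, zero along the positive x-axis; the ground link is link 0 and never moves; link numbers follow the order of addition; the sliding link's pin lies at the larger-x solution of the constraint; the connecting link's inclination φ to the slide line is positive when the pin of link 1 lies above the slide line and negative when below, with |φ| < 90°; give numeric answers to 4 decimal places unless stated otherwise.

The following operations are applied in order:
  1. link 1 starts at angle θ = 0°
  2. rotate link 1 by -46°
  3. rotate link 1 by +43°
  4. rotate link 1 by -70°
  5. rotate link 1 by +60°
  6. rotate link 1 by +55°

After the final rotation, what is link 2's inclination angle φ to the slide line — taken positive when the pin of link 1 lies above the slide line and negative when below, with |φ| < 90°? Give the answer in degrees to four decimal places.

geometry: r = 58 mm, L = 114 mm, e = 13 mm; θ starts at 0°
rotate link 1 by -46°: θ ← 0° -46° = -46°
rotate link 1 by +43°: θ ← -46° +43° = -3°
rotate link 1 by -70°: θ ← -3° -70° = -73°
rotate link 1 by +60°: θ ← -73° +60° = -13°
rotate link 1 by +55°: θ ← -13° +55° = 42°
h = r sin θ − e = 38.809575 − 13 = 25.809575
sin φ = h / L = 25.809575 / 114 = 0.22639978
φ = arcsin(0.22639978) = 13.085204°

13.0852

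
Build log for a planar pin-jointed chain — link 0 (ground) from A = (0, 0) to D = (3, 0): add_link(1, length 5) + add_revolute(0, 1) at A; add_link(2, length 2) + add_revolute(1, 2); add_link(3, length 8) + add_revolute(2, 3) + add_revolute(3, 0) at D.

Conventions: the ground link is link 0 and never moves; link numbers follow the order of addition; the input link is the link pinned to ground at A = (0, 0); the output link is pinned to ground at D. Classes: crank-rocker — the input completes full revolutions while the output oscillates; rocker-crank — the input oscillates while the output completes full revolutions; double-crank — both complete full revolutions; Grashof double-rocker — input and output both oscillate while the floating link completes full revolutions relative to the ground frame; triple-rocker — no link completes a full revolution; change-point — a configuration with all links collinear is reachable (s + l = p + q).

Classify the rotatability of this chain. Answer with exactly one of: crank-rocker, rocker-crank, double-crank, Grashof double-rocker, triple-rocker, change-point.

lengths: ground=3, input=5, coupler=2, output=8
sorted: s=2 (shortest), l=8 (longest), p+q=8
s + l = 10 vs p + q = 8
s + l > p + q → non-Grashof → no link fully rotates → triple-rocker

triple-rocker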